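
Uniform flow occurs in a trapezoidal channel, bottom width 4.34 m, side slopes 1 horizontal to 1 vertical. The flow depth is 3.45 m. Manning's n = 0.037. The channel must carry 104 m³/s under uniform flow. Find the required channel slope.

S = 0.00867

With bottom width b = 4.34 m and side slope z = 1: A = (b + zy)y = (4.34 + 1×3.45)×3.45 = 26.88 m²; P = b + 2y√(1+z²) = 4.34 + 2×3.45×1.414 = 14.1 m.
Hydraulic radius R = A/P = 26.88/14.1 = 1.906 m.
From Manning's equation, S = [nQ / (1 A R^(2/3))]² = [0.037 × 104 / (1 × 26.88 × 1.906^(2/3))]² = 0.00867.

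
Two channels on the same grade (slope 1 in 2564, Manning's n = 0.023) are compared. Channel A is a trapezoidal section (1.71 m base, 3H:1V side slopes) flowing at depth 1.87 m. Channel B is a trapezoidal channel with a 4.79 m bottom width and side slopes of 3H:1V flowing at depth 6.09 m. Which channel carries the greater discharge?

Channel A: With bottom width b = 1.71 m and side slope z = 3: A = (b + zy)y = (1.71 + 3×1.87)×1.87 = 13.69 m²; P = b + 2y√(1+z²) = 1.71 + 2×1.87×3.162 = 13.54 m. Hydraulic radius R = A/P = 13.69/13.54 = 1.011 m. Q_A = (1/0.023)·13.69·1.011^(2/3)·√0.00039 = 11.84 m³/s.
Channel B: With bottom width b = 4.79 m and side slope z = 3: A = (b + zy)y = (4.79 + 3×6.09)×6.09 = 140.4 m²; P = b + 2y√(1+z²) = 4.79 + 2×6.09×3.162 = 43.31 m. Hydraulic radius R = A/P = 140.4/43.31 = 3.243 m. Q_B = (1/0.023)·140.4·3.243^(2/3)·√0.00039 = 264.2 m³/s.
Q_A = 11.84 m³/s vs Q_B = 264.2 m³/s, so channel B carries more.

channel B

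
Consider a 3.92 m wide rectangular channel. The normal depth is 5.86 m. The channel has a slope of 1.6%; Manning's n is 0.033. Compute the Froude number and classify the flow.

Flow area A = b·y = 3.92 × 5.86 = 22.97 m². Wetted perimeter P = b + 2y = 3.92 + 2×5.86 = 15.64 m.
Hydraulic radius R = A/P = 22.97/15.64 = 1.469 m.
V = (1/n) R^(2/3) √S = (1/0.033) × 1.469^(2/3) × √0.016 = 4.953 m/s. Hydraulic depth D_h = A/T = 22.97/3.92 = 5.86 m.
Froude number Fr = V/√(g·D_h) = 4.953/√(9.81×5.86) = 0.653, which is less than 1, so the flow is subcritical.

subcritical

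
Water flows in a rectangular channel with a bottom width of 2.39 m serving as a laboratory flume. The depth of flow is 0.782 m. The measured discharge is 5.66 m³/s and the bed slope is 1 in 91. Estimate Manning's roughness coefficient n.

Flow area A = b·y = 2.39 × 0.782 = 1.869 m². Wetted perimeter P = b + 2y = 2.39 + 2×0.782 = 3.954 m.
Hydraulic radius R = A/P = 1.869/3.954 = 0.4727 m.
Rearranging Manning's equation: n = (1/Q) A R^(2/3) S^(1/2) = (1/5.66) × 1.869 × 0.4727^(2/3) × √0.01099 = 0.021.

n = 0.021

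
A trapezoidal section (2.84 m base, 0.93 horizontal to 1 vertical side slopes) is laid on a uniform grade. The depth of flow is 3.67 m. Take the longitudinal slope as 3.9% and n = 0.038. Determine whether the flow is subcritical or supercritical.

With bottom width b = 2.84 m and side slope z = 0.93: A = (b + zy)y = (2.84 + 0.93×3.67)×3.67 = 22.95 m²; P = b + 2y√(1+z²) = 2.84 + 2×3.67×1.366 = 12.86 m.
Hydraulic radius R = A/P = 22.95/12.86 = 1.784 m.
V = (1/n) R^(2/3) √S = (1/0.038) × 1.784^(2/3) × √0.039 = 7.644 m/s. Hydraulic depth D_h = A/T = 22.95/9.666 = 2.374 m.
Froude number Fr = V/√(g·D_h) = 7.644/√(9.81×2.374) = 1.58, which is greater than 1, so the flow is supercritical.

supercritical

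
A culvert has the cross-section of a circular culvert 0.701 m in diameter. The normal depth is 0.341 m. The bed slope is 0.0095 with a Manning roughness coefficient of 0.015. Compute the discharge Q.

For a circular section of diameter D = 0.701 m at depth y = 0.341 m, the central angle is θ = 2 arccos(1 − 2y/D) = 3.087 rad. Then A = (D²/8)(θ − sin θ) = 0.1863 m² and P = Dθ/2 = 1.082 m.
Hydraulic radius R = A/P = 0.1863/1.082 = 0.1722 m.
Manning's equation: Q = (1/n) A R^(2/3) S^(1/2) = (1/0.015) × 0.1863 × 0.1722^(2/3) × 0.0095^(1/2) = 0.375 m³/s.

Q = 0.375 m³/s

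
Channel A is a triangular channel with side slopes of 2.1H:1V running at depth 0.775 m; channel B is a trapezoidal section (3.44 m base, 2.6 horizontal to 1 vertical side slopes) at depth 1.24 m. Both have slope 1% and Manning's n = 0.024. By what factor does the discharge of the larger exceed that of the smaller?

11.4

Channel A: For a triangular section with side slope z = 2.1: A = zy² = 2.1×0.775² = 1.261 m²; P = 2y√(1+z²) = 2×0.775×2.326 = 3.605 m. Hydraulic radius R = A/P = 1.261/3.605 = 0.3499 m. Q_A = (1/0.024)·1.261·0.3499^(2/3)·√0.01 = 2.609 m³/s.
Channel B: With bottom width b = 3.44 m and side slope z = 2.6: A = (b + zy)y = (3.44 + 2.6×1.24)×1.24 = 8.263 m²; P = b + 2y√(1+z²) = 3.44 + 2×1.24×2.786 = 10.35 m. Hydraulic radius R = A/P = 8.263/10.35 = 0.7985 m. Q_B = (1/0.024)·8.263·0.7985^(2/3)·√0.01 = 29.63 m³/s.
The larger discharge is 29.63 m³/s and the smaller is 2.609 m³/s; the ratio is 11.4.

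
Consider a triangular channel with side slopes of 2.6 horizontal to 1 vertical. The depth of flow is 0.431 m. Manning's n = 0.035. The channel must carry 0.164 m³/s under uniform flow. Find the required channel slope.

S = 0.0012

For a triangular section with side slope z = 2.6: A = zy² = 2.6×0.431² = 0.483 m²; P = 2y√(1+z²) = 2×0.431×2.786 = 2.401 m.
Hydraulic radius R = A/P = 0.483/2.401 = 0.2011 m.
From Manning's equation, S = [nQ / (1 A R^(2/3))]² = [0.035 × 0.164 / (1 × 0.483 × 0.2011^(2/3))]² = 0.0012.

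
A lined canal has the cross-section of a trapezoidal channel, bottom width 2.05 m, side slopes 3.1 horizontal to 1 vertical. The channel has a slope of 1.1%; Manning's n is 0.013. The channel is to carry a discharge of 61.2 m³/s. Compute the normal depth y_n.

y_n = 1.39 m

Manning's equation rearranged: A R^(2/3) = nQ / (1·√S) = 0.013 × 61.2 / (√0.011) = 7.586.
Trying y = 0.997 m: A R^(2/3) = 3.645 — short.
Trying y = 1.77 m: A R^(2/3) = 13.18 — over.
Trying y = 1.39 m: A R^(2/3) = 7.591 — close enough.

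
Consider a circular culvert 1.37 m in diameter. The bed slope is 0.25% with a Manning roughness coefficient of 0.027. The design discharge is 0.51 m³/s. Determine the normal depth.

y_n = 0.587 m

Manning's equation rearranged: A R^(2/3) = nQ / (1·√S) = 0.027 × 0.51 / (√0.0025) = 0.2754.
Trying y = 0.447 m: A R^(2/3) = 0.1661 — low.
Trying y = 0.751 m: A R^(2/3) = 0.4204 — high.
Trying y = 0.587 m: A R^(2/3) = 0.2754 — ≈ 0.2754.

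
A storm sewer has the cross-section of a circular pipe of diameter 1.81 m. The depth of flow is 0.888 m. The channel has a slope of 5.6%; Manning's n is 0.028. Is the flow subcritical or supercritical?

supercritical

For a circular section of diameter D = 1.81 m at depth y = 0.888 m, the central angle is θ = 2 arccos(1 − 2y/D) = 3.104 rad. Then A = (D²/8)(θ − sin θ) = 1.256 m² and P = Dθ/2 = 2.809 m.
Hydraulic radius R = A/P = 1.256/2.809 = 0.447 m.
V = (1/n) R^(2/3) √S = (1/0.028) × 0.447^(2/3) × √0.056 = 4.941 m/s. Hydraulic depth D_h = A/T = 1.256/1.81 = 0.6939 m.
Froude number Fr = V/√(g·D_h) = 4.941/√(9.81×0.6939) = 1.89, which is greater than 1, so the flow is supercritical.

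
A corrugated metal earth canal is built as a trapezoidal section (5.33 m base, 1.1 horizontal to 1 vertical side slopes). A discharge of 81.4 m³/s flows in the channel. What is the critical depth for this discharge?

y_c = 2.42 m

At critical depth, Q² T / (g A³) = 1, i.e. A³/T = Q²/g = 81.4²/9.81 = 675.4.
Try y = 2.74 m: A³/T = 1052 — too large.
Try y = 2.42 m: A³/T = 679 — matches.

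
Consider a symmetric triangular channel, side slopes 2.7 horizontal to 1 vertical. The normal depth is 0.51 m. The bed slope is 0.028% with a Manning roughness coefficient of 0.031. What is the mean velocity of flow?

For a triangular section with side slope z = 2.7: A = zy² = 2.7×0.51² = 0.7023 m²; P = 2y√(1+z²) = 2×0.51×2.879 = 2.937 m.
Hydraulic radius R = A/P = 0.7023/2.937 = 0.2391 m.
From Manning's equation, V = (1/n) R^(2/3) S^(1/2) = (1/0.031) × 0.2391^(2/3) × 0.00028^(1/2) = 0.208 m/s.

V = 0.208 m/s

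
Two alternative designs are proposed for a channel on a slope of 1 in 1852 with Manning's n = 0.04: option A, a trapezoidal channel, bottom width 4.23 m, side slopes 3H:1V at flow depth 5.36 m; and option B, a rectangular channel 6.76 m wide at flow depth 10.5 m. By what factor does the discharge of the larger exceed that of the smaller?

Channel A: With bottom width b = 4.23 m and side slope z = 3: A = (b + zy)y = (4.23 + 3×5.36)×5.36 = 108.9 m²; P = b + 2y√(1+z²) = 4.23 + 2×5.36×3.162 = 38.13 m. Hydraulic radius R = A/P = 108.9/38.13 = 2.855 m. Q_A = (1/0.04)·108.9·2.855^(2/3)·√0.00054 = 127.3 m³/s.
Channel B: Flow area A = b·y = 6.76 × 10.5 = 70.98 m². Wetted perimeter P = b + 2y = 6.76 + 2×10.5 = 27.76 m. Hydraulic radius R = A/P = 70.98/27.76 = 2.557 m. Q_B = (1/0.04)·70.98·2.557^(2/3)·√0.00054 = 77.1 m³/s.
The larger discharge is 127.3 m³/s and the smaller is 77.1 m³/s; the ratio is 1.65.

1.65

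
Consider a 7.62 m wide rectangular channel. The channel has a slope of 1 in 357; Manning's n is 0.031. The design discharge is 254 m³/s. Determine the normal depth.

y_n = 9.94 m

Manning's equation rearranged: A R^(2/3) = nQ / (1·√S) = 0.031 × 254 / (√0.002801) = 148.8.
At y = 7.49 m: A R^(2/3) = 105.8 — too small.
At y = 11.6 m: A R^(2/3) = 178.4 — too large.
At y = 9.94 m: A R^(2/3) = 148.8 — close enough.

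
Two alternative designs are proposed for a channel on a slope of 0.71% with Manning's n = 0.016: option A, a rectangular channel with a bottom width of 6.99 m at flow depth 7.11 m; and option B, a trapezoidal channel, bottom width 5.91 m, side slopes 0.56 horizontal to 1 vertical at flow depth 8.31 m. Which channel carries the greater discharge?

channel B

Channel A: Flow area A = b·y = 6.99 × 7.11 = 49.7 m². Wetted perimeter P = b + 2y = 6.99 + 2×7.11 = 21.21 m. Hydraulic radius R = A/P = 49.7/21.21 = 2.343 m. Q_A = (1/0.016)·49.7·2.343^(2/3)·√0.0071 = 461.7 m³/s.
Channel B: With bottom width b = 5.91 m and side slope z = 0.56: A = (b + zy)y = (5.91 + 0.56×8.31)×8.31 = 87.78 m²; P = b + 2y√(1+z²) = 5.91 + 2×8.31×1.146 = 24.96 m. Hydraulic radius R = A/P = 87.78/24.96 = 3.517 m. Q_B = (1/0.016)·87.78·3.517^(2/3)·√0.0071 = 1069 m³/s.
Q_A = 461.7 m³/s vs Q_B = 1069 m³/s, so channel B carries more.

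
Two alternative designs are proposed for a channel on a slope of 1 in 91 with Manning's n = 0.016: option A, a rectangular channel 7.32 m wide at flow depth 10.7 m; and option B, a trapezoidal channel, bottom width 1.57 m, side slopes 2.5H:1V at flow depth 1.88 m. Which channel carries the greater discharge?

Channel A: Flow area A = b·y = 7.32 × 10.7 = 78.32 m². Wetted perimeter P = b + 2y = 7.32 + 2×10.7 = 28.72 m. Hydraulic radius R = A/P = 78.32/28.72 = 2.727 m. Q_A = (1/0.016)·78.32·2.727^(2/3)·√0.01099 = 1002 m³/s.
Channel B: With bottom width b = 1.57 m and side slope z = 2.5: A = (b + zy)y = (1.57 + 2.5×1.88)×1.88 = 11.79 m²; P = b + 2y√(1+z²) = 1.57 + 2×1.88×2.693 = 11.69 m. Hydraulic radius R = A/P = 11.79/11.69 = 1.008 m. Q_B = (1/0.016)·11.79·1.008^(2/3)·√0.01099 = 77.64 m³/s.
Q_A = 1002 m³/s vs Q_B = 77.64 m³/s, so channel A carries more.

channel A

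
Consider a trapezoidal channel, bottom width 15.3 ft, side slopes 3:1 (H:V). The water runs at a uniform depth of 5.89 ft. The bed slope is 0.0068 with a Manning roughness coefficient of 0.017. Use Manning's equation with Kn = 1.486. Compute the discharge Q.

Q = 3350 ft³/s

With bottom width b = 15.3 ft and side slope z = 3: A = (b + zy)y = (15.3 + 3×5.89)×5.89 = 194.2 ft²; P = b + 2y√(1+z²) = 15.3 + 2×5.89×3.162 = 52.55 ft.
Hydraulic radius R = A/P = 194.2/52.55 = 3.695 ft.
Manning's equation: Q = (1.486/n) A R^(2/3) S^(1/2) = (1.486/0.017) × 194.2 × 3.695^(2/3) × 0.0068^(1/2) = 3350 ft³/s.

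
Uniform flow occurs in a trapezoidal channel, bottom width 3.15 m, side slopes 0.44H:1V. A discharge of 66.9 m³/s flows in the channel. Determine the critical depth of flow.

At critical depth, Q² T / (g A³) = 1, i.e. A³/T = Q²/g = 66.9²/9.81 = 456.2.
At y = 3.89 m: A³/T = 1029 — over.
At y = 3.08 m: A³/T = 455.9 — matches.

y_c = 3.08 m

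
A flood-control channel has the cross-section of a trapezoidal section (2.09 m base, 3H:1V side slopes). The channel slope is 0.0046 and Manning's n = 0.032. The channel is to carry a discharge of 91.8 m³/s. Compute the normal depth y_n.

Manning's equation rearranged: A R^(2/3) = nQ / (1·√S) = 0.032 × 91.8 / (√0.0046) = 43.31.
Try y = 2.62 m: A R^(2/3) = 32.58 — low.
Try y = 3.68 m: A R^(2/3) = 74.25 — high.
Try y = 2.95 m: A R^(2/3) = 43.33 — ≈ 43.31.

y_n = 2.95 m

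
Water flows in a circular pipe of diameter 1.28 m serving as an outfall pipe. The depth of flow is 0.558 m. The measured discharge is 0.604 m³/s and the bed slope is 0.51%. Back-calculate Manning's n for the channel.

For a circular section of diameter D = 1.28 m at depth y = 0.558 m, the central angle is θ = 2 arccos(1 − 2y/D) = 2.885 rad. Then A = (D²/8)(θ − sin θ) = 0.5387 m² and P = Dθ/2 = 1.846 m.
Hydraulic radius R = A/P = 0.5387/1.846 = 0.2918 m.
Rearranging Manning's equation: n = (1/Q) A R^(2/3) S^(1/2) = (1/0.604) × 0.5387 × 0.2918^(2/3) × √0.0051 = 0.028.

n = 0.028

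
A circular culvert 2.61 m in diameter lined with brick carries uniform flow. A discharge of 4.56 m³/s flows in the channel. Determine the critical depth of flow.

At critical depth, Q² T / (g A³) = 1, i.e. A³/T = Q²/g = 4.56²/9.81 = 2.12.
Trying y = 0.831 m: A³/T = 1.295 — too small.
Trying y = 1.18 m: A³/T = 4.991 — too large.
Trying y = 0.944 m: A³/T = 2.119 — matches.

y_c = 0.944 m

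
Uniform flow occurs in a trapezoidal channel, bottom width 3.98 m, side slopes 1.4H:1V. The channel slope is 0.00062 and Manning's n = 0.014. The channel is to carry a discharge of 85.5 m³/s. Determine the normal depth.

Manning's equation rearranged: A R^(2/3) = nQ / (1·√S) = 0.014 × 85.5 / (√0.00062) = 48.07.
Try y = 4.22 m: A R^(2/3) = 71.76 — over.
Try y = 2.46 m: A R^(2/3) = 23.58 — short.
Try y = 3.49 m: A R^(2/3) = 48.05 — matches.

y_n = 3.49 m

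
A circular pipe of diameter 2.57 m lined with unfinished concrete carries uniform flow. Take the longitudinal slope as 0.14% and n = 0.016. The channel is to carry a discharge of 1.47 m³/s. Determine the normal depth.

Manning's equation rearranged: A R^(2/3) = nQ / (1·√S) = 0.016 × 1.47 / (√0.0014) = 0.6286.
Trying y = 0.534 m: A R^(2/3) = 0.3654 — too small.
Trying y = 0.854 m: A R^(2/3) = 0.9205 — too large.
Trying y = 0.701 m: A R^(2/3) = 0.6283 — close enough.

y_n = 0.701 m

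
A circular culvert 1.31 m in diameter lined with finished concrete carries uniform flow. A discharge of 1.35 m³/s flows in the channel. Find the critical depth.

At critical depth, Q² T / (g A³) = 1, i.e. A³/T = Q²/g = 1.35²/9.81 = 0.1858.
Trying y = 0.439 m: A³/T = 0.05028 — too small.
Trying y = 0.728 m: A³/T = 0.3498 — too large.
Trying y = 0.617 m: A³/T = 0.1859 — matches.

y_c = 0.617 m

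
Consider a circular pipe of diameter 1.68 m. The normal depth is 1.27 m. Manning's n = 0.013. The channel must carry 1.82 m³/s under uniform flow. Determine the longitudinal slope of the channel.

S = 0.000428

For a circular section of diameter D = 1.68 m at depth y = 1.27 m, the central angle is θ = 2 arccos(1 − 2y/D) = 4.216 rad. Then A = (D²/8)(θ − sin θ) = 1.798 m² and P = Dθ/2 = 3.542 m.
Hydraulic radius R = A/P = 1.798/3.542 = 0.5076 m.
From Manning's equation, S = [nQ / (1 A R^(2/3))]² = [0.013 × 1.82 / (1 × 1.798 × 0.5076^(2/3))]² = 0.000428.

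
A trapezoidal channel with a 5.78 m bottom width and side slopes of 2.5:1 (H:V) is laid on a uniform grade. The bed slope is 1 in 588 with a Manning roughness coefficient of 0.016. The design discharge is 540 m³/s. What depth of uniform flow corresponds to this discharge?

Manning's equation rearranged: A R^(2/3) = nQ / (1·√S) = 0.016 × 540 / (√0.001701) = 209.5.
Trying y = 4.03 m: A R^(2/3) = 112.1 — low.
Trying y = 5.33 m: A R^(2/3) = 209.6 — close enough.

y_n = 5.33 m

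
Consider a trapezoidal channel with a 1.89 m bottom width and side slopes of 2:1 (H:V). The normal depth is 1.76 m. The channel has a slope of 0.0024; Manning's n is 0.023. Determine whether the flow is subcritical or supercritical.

subcritical

With bottom width b = 1.89 m and side slope z = 2: A = (b + zy)y = (1.89 + 2×1.76)×1.76 = 9.522 m²; P = b + 2y√(1+z²) = 1.89 + 2×1.76×2.236 = 9.761 m.
Hydraulic radius R = A/P = 9.522/9.761 = 0.9755 m.
V = (1/n) R^(2/3) √S = (1/0.023) × 0.9755^(2/3) × √0.0024 = 2.095 m/s. Hydraulic depth D_h = A/T = 9.522/8.93 = 1.066 m.
Froude number Fr = V/√(g·D_h) = 2.095/√(9.81×1.066) = 0.648, which is less than 1, so the flow is subcritical.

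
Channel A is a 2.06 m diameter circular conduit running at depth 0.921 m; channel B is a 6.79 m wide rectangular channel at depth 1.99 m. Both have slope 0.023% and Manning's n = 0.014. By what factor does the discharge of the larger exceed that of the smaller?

Channel A: For a circular section of diameter D = 2.06 m at depth y = 0.921 m, the central angle is θ = 2 arccos(1 − 2y/D) = 2.93 rad. Then A = (D²/8)(θ − sin θ) = 1.442 m² and P = Dθ/2 = 3.017 m. Hydraulic radius R = A/P = 1.442/3.017 = 0.478 m. Q_A = (1/0.014)·1.442·0.478^(2/3)·√0.00023 = 0.9552 m³/s.
Channel B: Flow area A = b·y = 6.79 × 1.99 = 13.51 m². Wetted perimeter P = b + 2y = 6.79 + 2×1.99 = 10.77 m. Hydraulic radius R = A/P = 13.51/10.77 = 1.255 m. Q_B = (1/0.014)·13.51·1.255^(2/3)·√0.00023 = 17.03 m³/s.
The larger discharge is 17.03 m³/s and the smaller is 0.9552 m³/s; the ratio is 17.8.

17.8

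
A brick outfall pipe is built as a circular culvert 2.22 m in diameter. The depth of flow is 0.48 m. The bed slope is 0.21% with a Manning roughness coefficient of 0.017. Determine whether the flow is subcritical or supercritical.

subcritical

For a circular section of diameter D = 2.22 m at depth y = 0.48 m, the central angle is θ = 2 arccos(1 − 2y/D) = 1.934 rad. Then A = (D²/8)(θ − sin θ) = 0.616 m² and P = Dθ/2 = 2.147 m.
Hydraulic radius R = A/P = 0.616/2.147 = 0.2869 m.
V = (1/n) R^(2/3) √S = (1/0.017) × 0.2869^(2/3) × √0.0021 = 1.173 m/s. Hydraulic depth D_h = A/T = 0.616/1.828 = 0.337 m.
Froude number Fr = V/√(g·D_h) = 1.173/√(9.81×0.337) = 0.645, which is less than 1, so the flow is subcritical.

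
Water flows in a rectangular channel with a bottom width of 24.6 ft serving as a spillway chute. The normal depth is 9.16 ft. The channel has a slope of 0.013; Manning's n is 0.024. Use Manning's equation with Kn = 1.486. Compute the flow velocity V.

V = 21.3 ft/s

Flow area A = b·y = 24.6 × 9.16 = 225.3 ft². Wetted perimeter P = b + 2y = 24.6 + 2×9.16 = 42.92 ft.
Hydraulic radius R = A/P = 225.3/42.92 = 5.25 ft.
From Manning's equation, V = (1.486/n) R^(2/3) S^(1/2) = (1.486/0.024) × 5.25^(2/3) × 0.013^(1/2) = 21.3 ft/s.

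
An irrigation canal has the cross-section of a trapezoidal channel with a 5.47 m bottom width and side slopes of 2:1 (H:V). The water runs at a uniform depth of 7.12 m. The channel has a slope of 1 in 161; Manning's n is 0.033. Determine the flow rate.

With bottom width b = 5.47 m and side slope z = 2: A = (b + zy)y = (5.47 + 2×7.12)×7.12 = 140.3 m²; P = b + 2y√(1+z²) = 5.47 + 2×7.12×2.236 = 37.31 m.
Hydraulic radius R = A/P = 140.3/37.31 = 3.761 m.
Manning's equation: Q = (1/n) A R^(2/3) S^(1/2) = (1/0.033) × 140.3 × 3.761^(2/3) × 0.006211^(1/2) = 811 m³/s.

Q = 811 m³/s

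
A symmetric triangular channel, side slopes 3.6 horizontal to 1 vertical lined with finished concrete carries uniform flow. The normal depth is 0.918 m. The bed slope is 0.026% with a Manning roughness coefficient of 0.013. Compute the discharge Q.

For a triangular section with side slope z = 3.6: A = zy² = 3.6×0.918² = 3.034 m²; P = 2y√(1+z²) = 2×0.918×3.736 = 6.86 m.
Hydraulic radius R = A/P = 3.034/6.86 = 0.4423 m.
Manning's equation: Q = (1/n) A R^(2/3) S^(1/2) = (1/0.013) × 3.034 × 0.4423^(2/3) × 0.00026^(1/2) = 2.18 m³/s.

Q = 2.18 m³/s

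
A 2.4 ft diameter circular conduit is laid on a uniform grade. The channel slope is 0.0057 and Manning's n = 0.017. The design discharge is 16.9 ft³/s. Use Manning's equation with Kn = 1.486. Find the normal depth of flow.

Manning's equation rearranged: A R^(2/3) = nQ / (1.486·√S) = 0.017 × 16.9 / (1.486 × √0.0057) = 2.561.
Try y = 1.42 ft: A R^(2/3) = 2.116 — short.
Try y = 1.95 ft: A R^(2/3) = 3.193 — over.
Try y = 1.62 ft: A R^(2/3) = 2.566 — close enough.

y_n = 1.62 ft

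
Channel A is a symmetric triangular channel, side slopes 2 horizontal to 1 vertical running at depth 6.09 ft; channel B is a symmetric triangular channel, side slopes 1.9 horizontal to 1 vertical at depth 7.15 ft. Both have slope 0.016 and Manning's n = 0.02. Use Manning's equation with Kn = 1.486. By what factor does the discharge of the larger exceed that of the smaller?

1.45

Channel A: For a triangular section with side slope z = 2: A = zy² = 2×6.09² = 74.18 ft²; P = 2y√(1+z²) = 2×6.09×2.236 = 27.24 ft. Hydraulic radius R = A/P = 74.18/27.24 = 2.724 ft. Q_A = (1.486/0.02)·74.18·2.724^(2/3)·√0.016 = 1360 ft³/s.
Channel B: For a triangular section with side slope z = 1.9: A = zy² = 1.9×7.15² = 97.13 ft²; P = 2y√(1+z²) = 2×7.15×2.147 = 30.7 ft. Hydraulic radius R = A/P = 97.13/30.7 = 3.164 ft. Q_B = (1.486/0.02)·97.13·3.164^(2/3)·√0.016 = 1967 ft³/s.
The larger discharge is 1967 ft³/s and the smaller is 1360 ft³/s; the ratio is 1.45.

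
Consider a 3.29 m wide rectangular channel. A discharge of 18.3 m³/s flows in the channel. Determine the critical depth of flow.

For a rectangular channel, critical depth y_c = (q²/g)^(1/3) where q = Q/b = 18.3/3.29 = 5.562 m²/s.
So y_c = (5.562²/9.81)^(1/3) = 1.47 m.

y_c = 1.47 m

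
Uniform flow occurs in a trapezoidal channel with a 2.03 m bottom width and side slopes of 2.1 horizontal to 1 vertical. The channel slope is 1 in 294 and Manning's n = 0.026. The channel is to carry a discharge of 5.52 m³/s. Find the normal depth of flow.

Manning's equation rearranged: A R^(2/3) = nQ / (1·√S) = 0.026 × 5.52 / (√0.003401) = 2.461.
Try y = 0.999 m: A R^(2/3) = 2.991 — too large.
Try y = 0.732 m: A R^(2/3) = 1.602 — too small.
Try y = 0.908 m: A R^(2/3) = 2.462 — close enough.

y_n = 0.908 m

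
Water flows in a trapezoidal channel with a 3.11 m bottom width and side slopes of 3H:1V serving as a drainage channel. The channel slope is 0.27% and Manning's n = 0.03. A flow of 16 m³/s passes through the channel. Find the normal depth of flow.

Manning's equation rearranged: A R^(2/3) = nQ / (1·√S) = 0.03 × 16 / (√0.0027) = 9.238.
Trying y = 1.04 m: A R^(2/3) = 4.955 — short.
Trying y = 1.52 m: A R^(2/3) = 11 — over.
Trying y = 1.4 m: A R^(2/3) = 9.222 — ≈ 9.238.

y_n = 1.4 m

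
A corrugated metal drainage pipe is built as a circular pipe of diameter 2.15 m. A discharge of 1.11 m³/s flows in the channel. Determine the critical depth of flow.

y_c = 0.482 m

At critical depth, Q² T / (g A³) = 1, i.e. A³/T = Q²/g = 1.11²/9.81 = 0.1256.
Trying y = 0.348 m: A³/T = 0.03499 — too small.
Trying y = 0.522 m: A³/T = 0.1713 — too large.
Trying y = 0.482 m: A³/T = 0.1255 — matches.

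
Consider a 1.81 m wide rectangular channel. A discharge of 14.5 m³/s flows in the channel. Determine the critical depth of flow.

For a rectangular channel, critical depth y_c = (q²/g)^(1/3) where q = Q/b = 14.5/1.81 = 8.011 m²/s.
So y_c = (8.011²/9.81)^(1/3) = 1.87 m.

y_c = 1.87 m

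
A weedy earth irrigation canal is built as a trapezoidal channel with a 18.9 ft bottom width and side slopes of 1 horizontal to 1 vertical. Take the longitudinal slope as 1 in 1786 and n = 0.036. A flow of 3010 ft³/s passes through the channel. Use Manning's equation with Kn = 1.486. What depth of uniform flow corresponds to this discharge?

Manning's equation rearranged: A R^(2/3) = nQ / (1.486·√S) = 0.036 × 3010 / (1.486 × √0.0005599) = 3082.
Try y = 22.7 ft: A R^(2/3) = 4773 — over.
Try y = 15 ft: A R^(2/3) = 2083 — short.
Try y = 18.3 ft: A R^(2/3) = 3082 — matches.

y_n = 18.3 ft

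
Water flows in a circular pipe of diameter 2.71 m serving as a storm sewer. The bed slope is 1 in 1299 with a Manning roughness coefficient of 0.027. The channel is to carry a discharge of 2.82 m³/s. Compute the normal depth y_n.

Manning's equation rearranged: A R^(2/3) = nQ / (1·√S) = 0.027 × 2.82 / (√0.0007698) = 2.744.
Trying y = 1.85 m: A R^(2/3) = 3.603 — high.
Trying y = 1.31 m: A R^(2/3) = 2.1 — low.
Trying y = 1.54 m: A R^(2/3) = 2.746 — matches.

y_n = 1.54 m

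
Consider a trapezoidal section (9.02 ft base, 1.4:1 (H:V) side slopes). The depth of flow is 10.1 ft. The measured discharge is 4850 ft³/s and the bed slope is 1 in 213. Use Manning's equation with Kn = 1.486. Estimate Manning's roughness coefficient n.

n = 0.015

With bottom width b = 9.02 ft and side slope z = 1.4: A = (b + zy)y = (9.02 + 1.4×10.1)×10.1 = 233.9 ft²; P = b + 2y√(1+z²) = 9.02 + 2×10.1×1.72 = 43.77 ft.
Hydraulic radius R = A/P = 233.9/43.77 = 5.344 ft.
Rearranging Manning's equation: n = (1.486/Q) A R^(2/3) S^(1/2) = (1.486/4850) × 233.9 × 5.344^(2/3) × √0.004695 = 0.015.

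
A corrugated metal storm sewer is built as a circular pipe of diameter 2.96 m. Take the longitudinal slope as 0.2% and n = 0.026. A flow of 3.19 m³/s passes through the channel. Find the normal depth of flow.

y_n = 1.17 m

Manning's equation rearranged: A R^(2/3) = nQ / (1·√S) = 0.026 × 3.19 / (√0.002) = 1.855.
At y = 1.34 m: A R^(2/3) = 2.37 — too large.
At y = 1.17 m: A R^(2/3) = 1.856 — ≈ 1.855.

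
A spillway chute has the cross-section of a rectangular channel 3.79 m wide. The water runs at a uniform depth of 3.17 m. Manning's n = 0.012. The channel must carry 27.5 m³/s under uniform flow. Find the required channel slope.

Flow area A = b·y = 3.79 × 3.17 = 12.01 m². Wetted perimeter P = b + 2y = 3.79 + 2×3.17 = 10.13 m.
Hydraulic radius R = A/P = 12.01/10.13 = 1.186 m.
From Manning's equation, S = [nQ / (1 A R^(2/3))]² = [0.012 × 27.5 / (1 × 12.01 × 1.186^(2/3))]² = 0.000601.

S = 0.000601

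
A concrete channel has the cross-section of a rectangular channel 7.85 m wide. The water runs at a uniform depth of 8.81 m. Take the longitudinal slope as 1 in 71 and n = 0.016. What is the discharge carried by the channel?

Q = 998 m³/s

Flow area A = b·y = 7.85 × 8.81 = 69.16 m². Wetted perimeter P = b + 2y = 7.85 + 2×8.81 = 25.47 m.
Hydraulic radius R = A/P = 69.16/25.47 = 2.715 m.
Manning's equation: Q = (1/n) A R^(2/3) S^(1/2) = (1/0.016) × 69.16 × 2.715^(2/3) × 0.01408^(1/2) = 998 m³/s.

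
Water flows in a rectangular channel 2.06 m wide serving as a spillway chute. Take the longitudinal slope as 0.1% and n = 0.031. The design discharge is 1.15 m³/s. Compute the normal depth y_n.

y_n = 0.894 m

Manning's equation rearranged: A R^(2/3) = nQ / (1·√S) = 0.031 × 1.15 / (√0.001) = 1.127.
At y = 0.98 m: A R^(2/3) = 1.275 — high.
At y = 0.737 m: A R^(2/3) = 0.8644 — low.
At y = 0.894 m: A R^(2/3) = 1.127 — matches.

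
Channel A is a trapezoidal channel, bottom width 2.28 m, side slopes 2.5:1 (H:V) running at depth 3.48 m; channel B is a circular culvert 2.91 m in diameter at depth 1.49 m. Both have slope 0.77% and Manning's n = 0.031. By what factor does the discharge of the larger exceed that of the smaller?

20.3

Channel A: With bottom width b = 2.28 m and side slope z = 2.5: A = (b + zy)y = (2.28 + 2.5×3.48)×3.48 = 38.21 m²; P = b + 2y√(1+z²) = 2.28 + 2×3.48×2.693 = 21.02 m. Hydraulic radius R = A/P = 38.21/21.02 = 1.818 m. Q_A = (1/0.031)·38.21·1.818^(2/3)·√0.0077 = 161.1 m³/s.
Channel B: For a circular section of diameter D = 2.91 m at depth y = 1.49 m, the central angle is θ = 2 arccos(1 − 2y/D) = 3.19 rad. Then A = (D²/8)(θ − sin θ) = 3.427 m² and P = Dθ/2 = 4.641 m. Hydraulic radius R = A/P = 3.427/4.641 = 0.7385 m. Q_B = (1/0.031)·3.427·0.7385^(2/3)·√0.0077 = 7.926 m³/s.
The larger discharge is 161.1 m³/s and the smaller is 7.926 m³/s; the ratio is 20.3.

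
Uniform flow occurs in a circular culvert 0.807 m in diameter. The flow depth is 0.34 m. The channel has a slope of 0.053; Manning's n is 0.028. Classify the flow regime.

For a circular section of diameter D = 0.807 m at depth y = 0.34 m, the central angle is θ = 2 arccos(1 − 2y/D) = 2.826 rad. Then A = (D²/8)(θ − sin θ) = 0.2047 m² and P = Dθ/2 = 1.14 m.
Hydraulic radius R = A/P = 0.2047/1.14 = 0.1796 m.
V = (1/n) R^(2/3) √S = (1/0.028) × 0.1796^(2/3) × √0.053 = 2.617 m/s. Hydraulic depth D_h = A/T = 0.2047/0.7969 = 0.2569 m.
Froude number Fr = V/√(g·D_h) = 2.617/√(9.81×0.2569) = 1.65, which is greater than 1, so the flow is supercritical.

supercritical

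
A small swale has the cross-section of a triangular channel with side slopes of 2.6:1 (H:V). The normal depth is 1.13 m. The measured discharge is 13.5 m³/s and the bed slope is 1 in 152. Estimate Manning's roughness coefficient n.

n = 0.013

For a triangular section with side slope z = 2.6: A = zy² = 2.6×1.13² = 3.32 m²; P = 2y√(1+z²) = 2×1.13×2.786 = 6.296 m.
Hydraulic radius R = A/P = 3.32/6.296 = 0.5273 m.
Rearranging Manning's equation: n = (1/Q) A R^(2/3) S^(1/2) = (1/13.5) × 3.32 × 0.5273^(2/3) × √0.006579 = 0.013.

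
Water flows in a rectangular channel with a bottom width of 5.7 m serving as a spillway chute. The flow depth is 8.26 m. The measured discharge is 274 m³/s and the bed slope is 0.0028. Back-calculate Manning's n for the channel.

n = 0.015

Flow area A = b·y = 5.7 × 8.26 = 47.08 m². Wetted perimeter P = b + 2y = 5.7 + 2×8.26 = 22.22 m.
Hydraulic radius R = A/P = 47.08/22.22 = 2.119 m.
Rearranging Manning's equation: n = (1/Q) A R^(2/3) S^(1/2) = (1/274) × 47.08 × 2.119^(2/3) × √0.0028 = 0.015.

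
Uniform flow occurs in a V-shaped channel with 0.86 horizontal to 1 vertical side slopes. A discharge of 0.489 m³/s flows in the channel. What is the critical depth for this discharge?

At critical depth, Q² T / (g A³) = 1, i.e. A³/T = Q²/g = 0.489²/9.81 = 0.02438.
At y = 0.73 m: A³/T = 0.07666 — too large.
At y = 0.44 m: A³/T = 0.006099 — too small.
At y = 0.58 m: A³/T = 0.02427 — matches.

y_c = 0.58 m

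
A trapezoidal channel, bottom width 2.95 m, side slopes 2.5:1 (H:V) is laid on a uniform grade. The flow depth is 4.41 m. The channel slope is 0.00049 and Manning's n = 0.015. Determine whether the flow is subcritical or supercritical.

With bottom width b = 2.95 m and side slope z = 2.5: A = (b + zy)y = (2.95 + 2.5×4.41)×4.41 = 61.63 m²; P = b + 2y√(1+z²) = 2.95 + 2×4.41×2.693 = 26.7 m.
Hydraulic radius R = A/P = 61.63/26.7 = 2.308 m.
V = (1/n) R^(2/3) √S = (1/0.015) × 2.308^(2/3) × √0.00049 = 2.578 m/s. Hydraulic depth D_h = A/T = 61.63/25 = 2.465 m.
Froude number Fr = V/√(g·D_h) = 2.578/√(9.81×2.465) = 0.524, which is less than 1, so the flow is subcritical.

subcritical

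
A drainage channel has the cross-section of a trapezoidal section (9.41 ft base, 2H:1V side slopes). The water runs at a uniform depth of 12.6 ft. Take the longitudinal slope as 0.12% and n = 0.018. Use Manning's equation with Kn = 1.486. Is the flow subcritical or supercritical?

With bottom width b = 9.41 ft and side slope z = 2: A = (b + zy)y = (9.41 + 2×12.6)×12.6 = 436.1 ft²; P = b + 2y√(1+z²) = 9.41 + 2×12.6×2.236 = 65.76 ft.
Hydraulic radius R = A/P = 436.1/65.76 = 6.632 ft.
V = (1.486/n) R^(2/3) √S = (1.486/0.018) × 6.632^(2/3) × √0.0012 = 10.09 ft/s. Hydraulic depth D_h = A/T = 436.1/59.81 = 7.291 ft.
Froude number Fr = V/√(g·D_h) = 10.09/√(32.2×7.291) = 0.659, which is less than 1, so the flow is subcritical.

subcritical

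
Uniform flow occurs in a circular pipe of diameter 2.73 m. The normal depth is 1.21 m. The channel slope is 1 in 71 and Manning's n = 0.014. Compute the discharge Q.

Q = 15.6 m³/s

For a circular section of diameter D = 2.73 m at depth y = 1.21 m, the central angle is θ = 2 arccos(1 − 2y/D) = 2.914 rad. Then A = (D²/8)(θ − sin θ) = 2.505 m² and P = Dθ/2 = 3.978 m.
Hydraulic radius R = A/P = 2.505/3.978 = 0.6297 m.
Manning's equation: Q = (1/n) A R^(2/3) S^(1/2) = (1/0.014) × 2.505 × 0.6297^(2/3) × 0.01408^(1/2) = 15.6 m³/s.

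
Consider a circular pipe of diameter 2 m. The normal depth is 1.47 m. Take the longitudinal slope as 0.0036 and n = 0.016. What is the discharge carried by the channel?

For a circular section of diameter D = 2 m at depth y = 1.47 m, the central angle is θ = 2 arccos(1 − 2y/D) = 4.12 rad. Then A = (D²/8)(θ − sin θ) = 2.475 m² and P = Dθ/2 = 4.12 m.
Hydraulic radius R = A/P = 2.475/4.12 = 0.6007 m.
Manning's equation: Q = (1/n) A R^(2/3) S^(1/2) = (1/0.016) × 2.475 × 0.6007^(2/3) × 0.0036^(1/2) = 6.61 m³/s.

Q = 6.61 m³/s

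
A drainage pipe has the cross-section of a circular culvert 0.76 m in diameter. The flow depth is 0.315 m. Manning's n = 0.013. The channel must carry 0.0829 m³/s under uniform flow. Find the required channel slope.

S = 0.0004

For a circular section of diameter D = 0.76 m at depth y = 0.315 m, the central angle is θ = 2 arccos(1 − 2y/D) = 2.798 rad. Then A = (D²/8)(θ − sin θ) = 0.1777 m² and P = Dθ/2 = 1.063 m.
Hydraulic radius R = A/P = 0.1777/1.063 = 0.1671 m.
From Manning's equation, S = [nQ / (1 A R^(2/3))]² = [0.013 × 0.0829 / (1 × 0.1777 × 0.1671^(2/3))]² = 0.0004.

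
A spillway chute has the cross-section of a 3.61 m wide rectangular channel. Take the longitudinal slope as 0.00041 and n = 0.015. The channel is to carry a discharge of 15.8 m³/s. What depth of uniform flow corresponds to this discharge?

y_n = 3 m

Manning's equation rearranged: A R^(2/3) = nQ / (1·√S) = 0.015 × 15.8 / (√0.00041) = 11.7.
Trying y = 3.44 m: A R^(2/3) = 13.9 — high.
Trying y = 2.14 m: A R^(2/3) = 7.618 — low.
Trying y = 3 m: A R^(2/3) = 11.73 — matches.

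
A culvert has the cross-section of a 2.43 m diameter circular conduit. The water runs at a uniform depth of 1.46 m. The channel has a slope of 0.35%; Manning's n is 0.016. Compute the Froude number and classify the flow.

subcritical

For a circular section of diameter D = 2.43 m at depth y = 1.46 m, the central angle is θ = 2 arccos(1 − 2y/D) = 3.548 rad. Then A = (D²/8)(θ − sin θ) = 2.91 m² and P = Dθ/2 = 4.31 m.
Hydraulic radius R = A/P = 2.91/4.31 = 0.6751 m.
V = (1/n) R^(2/3) √S = (1/0.016) × 0.6751^(2/3) × √0.0035 = 2.846 m/s. Hydraulic depth D_h = A/T = 2.91/2.38 = 1.223 m.
Froude number Fr = V/√(g·D_h) = 2.846/√(9.81×1.223) = 0.822, which is less than 1, so the flow is subcritical.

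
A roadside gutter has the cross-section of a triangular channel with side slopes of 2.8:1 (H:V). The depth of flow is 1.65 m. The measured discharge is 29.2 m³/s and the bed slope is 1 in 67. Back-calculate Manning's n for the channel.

For a triangular section with side slope z = 2.8: A = zy² = 2.8×1.65² = 7.623 m²; P = 2y√(1+z²) = 2×1.65×2.973 = 9.812 m.
Hydraulic radius R = A/P = 7.623/9.812 = 0.7769 m.
Rearranging Manning's equation: n = (1/Q) A R^(2/3) S^(1/2) = (1/29.2) × 7.623 × 0.7769^(2/3) × √0.01493 = 0.027.

n = 0.027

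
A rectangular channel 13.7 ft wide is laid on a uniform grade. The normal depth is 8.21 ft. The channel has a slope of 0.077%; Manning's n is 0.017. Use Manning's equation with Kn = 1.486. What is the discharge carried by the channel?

Q = 657 ft³/s

Flow area A = b·y = 13.7 × 8.21 = 112.5 ft². Wetted perimeter P = b + 2y = 13.7 + 2×8.21 = 30.12 ft.
Hydraulic radius R = A/P = 112.5/30.12 = 3.734 ft.
Manning's equation: Q = (1.486/n) A R^(2/3) S^(1/2) = (1.486/0.017) × 112.5 × 3.734^(2/3) × 0.00077^(1/2) = 657 ft³/s.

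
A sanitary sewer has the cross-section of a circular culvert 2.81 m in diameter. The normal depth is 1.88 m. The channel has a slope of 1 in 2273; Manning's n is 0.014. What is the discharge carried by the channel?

Q = 5.78 m³/s

For a circular section of diameter D = 2.81 m at depth y = 1.88 m, the central angle is θ = 2 arccos(1 − 2y/D) = 3.831 rad. Then A = (D²/8)(θ − sin θ) = 4.41 m² and P = Dθ/2 = 5.383 m.
Hydraulic radius R = A/P = 4.41/5.383 = 0.8192 m.
Manning's equation: Q = (1/n) A R^(2/3) S^(1/2) = (1/0.014) × 4.41 × 0.8192^(2/3) × 0.0004399^(1/2) = 5.78 m³/s.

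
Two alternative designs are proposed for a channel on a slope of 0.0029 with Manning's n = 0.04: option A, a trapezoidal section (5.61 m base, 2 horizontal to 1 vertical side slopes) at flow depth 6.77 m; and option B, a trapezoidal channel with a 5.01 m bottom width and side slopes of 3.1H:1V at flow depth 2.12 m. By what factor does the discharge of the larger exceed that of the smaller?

Channel A: With bottom width b = 5.61 m and side slope z = 2: A = (b + zy)y = (5.61 + 2×6.77)×6.77 = 129.6 m²; P = b + 2y√(1+z²) = 5.61 + 2×6.77×2.236 = 35.89 m. Hydraulic radius R = A/P = 129.6/35.89 = 3.613 m. Q_A = (1/0.04)·129.6·3.613^(2/3)·√0.0029 = 410.9 m³/s.
Channel B: With bottom width b = 5.01 m and side slope z = 3.1: A = (b + zy)y = (5.01 + 3.1×2.12)×2.12 = 24.55 m²; P = b + 2y√(1+z²) = 5.01 + 2×2.12×3.257 = 18.82 m. Hydraulic radius R = A/P = 24.55/18.82 = 1.305 m. Q_B = (1/0.04)·24.55·1.305^(2/3)·√0.0029 = 39.47 m³/s.
The larger discharge is 410.9 m³/s and the smaller is 39.47 m³/s; the ratio is 10.4.

10.4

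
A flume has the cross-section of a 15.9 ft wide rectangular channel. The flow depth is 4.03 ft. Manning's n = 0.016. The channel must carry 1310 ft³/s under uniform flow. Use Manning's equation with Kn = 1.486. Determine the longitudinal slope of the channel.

Flow area A = b·y = 15.9 × 4.03 = 64.08 ft². Wetted perimeter P = b + 2y = 15.9 + 2×4.03 = 23.96 ft.
Hydraulic radius R = A/P = 64.08/23.96 = 2.674 ft.
From Manning's equation, S = [nQ / (1.486 A R^(2/3))]² = [0.016 × 1310 / (1.486 × 64.08 × 2.674^(2/3))]² = 0.0131.

S = 0.0131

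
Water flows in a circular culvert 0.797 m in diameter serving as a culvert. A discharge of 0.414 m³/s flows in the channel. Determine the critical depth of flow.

y_c = 0.387 m

At critical depth, Q² T / (g A³) = 1, i.e. A³/T = Q²/g = 0.414²/9.81 = 0.01747.
Trying y = 0.306 m: A³/T = 0.007079 — too small.
Trying y = 0.442 m: A³/T = 0.02893 — too large.
Trying y = 0.387 m: A³/T = 0.01741 — close enough.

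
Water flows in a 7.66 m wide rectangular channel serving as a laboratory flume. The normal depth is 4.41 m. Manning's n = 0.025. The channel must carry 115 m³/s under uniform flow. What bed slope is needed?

S = 0.00278

Flow area A = b·y = 7.66 × 4.41 = 33.78 m². Wetted perimeter P = b + 2y = 7.66 + 2×4.41 = 16.48 m.
Hydraulic radius R = A/P = 33.78/16.48 = 2.05 m.
From Manning's equation, S = [nQ / (1 A R^(2/3))]² = [0.025 × 115 / (1 × 33.78 × 2.05^(2/3))]² = 0.00278.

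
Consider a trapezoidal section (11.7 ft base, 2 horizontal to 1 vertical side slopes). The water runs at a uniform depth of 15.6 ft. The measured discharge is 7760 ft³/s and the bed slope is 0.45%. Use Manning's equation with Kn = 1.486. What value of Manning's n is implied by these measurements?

n = 0.035

With bottom width b = 11.7 ft and side slope z = 2: A = (b + zy)y = (11.7 + 2×15.6)×15.6 = 669.2 ft²; P = b + 2y√(1+z²) = 11.7 + 2×15.6×2.236 = 81.47 ft.
Hydraulic radius R = A/P = 669.2/81.47 = 8.215 ft.
Rearranging Manning's equation: n = (1.486/Q) A R^(2/3) S^(1/2) = (1.486/7760) × 669.2 × 8.215^(2/3) × √0.0045 = 0.035.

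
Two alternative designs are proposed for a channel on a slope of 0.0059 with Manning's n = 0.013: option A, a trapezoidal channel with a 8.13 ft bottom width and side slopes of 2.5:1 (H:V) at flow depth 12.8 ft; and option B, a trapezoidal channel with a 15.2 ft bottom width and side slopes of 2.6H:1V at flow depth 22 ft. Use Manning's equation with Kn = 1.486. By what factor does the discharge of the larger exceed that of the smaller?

Channel A: With bottom width b = 8.13 ft and side slope z = 2.5: A = (b + zy)y = (8.13 + 2.5×12.8)×12.8 = 513.7 ft²; P = b + 2y√(1+z²) = 8.13 + 2×12.8×2.693 = 77.06 ft. Hydraulic radius R = A/P = 513.7/77.06 = 6.666 ft. Q_A = (1.486/0.013)·513.7·6.666^(2/3)·√0.0059 = 15970 ft³/s.
Channel B: With bottom width b = 15.2 ft and side slope z = 2.6: A = (b + zy)y = (15.2 + 2.6×22)×22 = 1593 ft²; P = b + 2y√(1+z²) = 15.2 + 2×22×2.786 = 137.8 ft. Hydraulic radius R = A/P = 1593/137.8 = 11.56 ft. Q_B = (1.486/0.013)·1593·11.56^(2/3)·√0.0059 = 71500 ft³/s.
The larger discharge is 71500 ft³/s and the smaller is 15970 ft³/s; the ratio is 4.48.

4.48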